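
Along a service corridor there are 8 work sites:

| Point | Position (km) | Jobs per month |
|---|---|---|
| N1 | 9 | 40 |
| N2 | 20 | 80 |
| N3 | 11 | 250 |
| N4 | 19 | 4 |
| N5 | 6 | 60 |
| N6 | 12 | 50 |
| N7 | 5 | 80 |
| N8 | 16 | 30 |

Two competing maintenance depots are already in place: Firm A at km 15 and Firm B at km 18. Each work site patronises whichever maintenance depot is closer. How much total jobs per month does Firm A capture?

510

The indifferent point is the midpoint (15+18)/2 = 16.5; work sites left of it (closer to Firm A at 15) go to Firm A, those right go to Firm B.
  N7 at 5 (w=80) → Firm A
  N5 at 6 (w=60) → Firm A
  N1 at 9 (w=40) → Firm A
  N3 at 11 (w=250) → Firm A
  N6 at 12 (w=50) → Firm A
  N8 at 16 (w=30) → Firm A
  N4 at 19 (w=4) → Firm B
  N2 at 20 (w=80) → Firm B
Firm A captures 510; Firm B captures 84.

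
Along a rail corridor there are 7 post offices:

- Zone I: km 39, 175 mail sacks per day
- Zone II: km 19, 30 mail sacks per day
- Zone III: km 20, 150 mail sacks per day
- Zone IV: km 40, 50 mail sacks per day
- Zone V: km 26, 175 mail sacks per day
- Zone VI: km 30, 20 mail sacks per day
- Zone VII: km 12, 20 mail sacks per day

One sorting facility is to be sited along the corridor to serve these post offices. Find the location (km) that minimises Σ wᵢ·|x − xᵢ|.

x = 26

For a sum of weighted absolute distances on a line, the optimum is the weighted median (not the mean). Total weight W = 620; half-weight = 310.
Sort by position and accumulate weight:
  km 12 (Zone VII, w=20) → cum 20
  km 19 (Zone II, w=30) → cum 50
  km 20 (Zone III, w=150) → cum 200
  km 26 (Zone V, w=175) → cum 375  ≥ 310 → median here
  km 30 (Zone VI, w=20) → cum 395
  km 39 (Zone I, w=175) → cum 570
  km 40 (Zone IV, w=50) → cum 620
Optimal location: km 26.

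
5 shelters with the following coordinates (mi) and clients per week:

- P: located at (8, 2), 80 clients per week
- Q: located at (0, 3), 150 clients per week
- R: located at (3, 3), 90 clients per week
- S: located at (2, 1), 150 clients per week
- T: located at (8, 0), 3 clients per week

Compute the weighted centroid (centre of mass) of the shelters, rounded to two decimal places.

(2.61, 2.18)

The minimiser of Σwᵢ‖p−pᵢ‖² is the weighted centroid p* = (Σwᵢpᵢ)/(Σwᵢ).
Σwᵢ = 473.
Σwᵢxᵢ = 80·8 + 150·0 + 90·3 + 150·2 + 3·8 = 1234.
Σwᵢyᵢ = 80·2 + 150·3 + 90·3 + 150·1 + 3·0 = 1030.
x* = 1234/473 = 2.61, y* = 1030/473 = 2.18.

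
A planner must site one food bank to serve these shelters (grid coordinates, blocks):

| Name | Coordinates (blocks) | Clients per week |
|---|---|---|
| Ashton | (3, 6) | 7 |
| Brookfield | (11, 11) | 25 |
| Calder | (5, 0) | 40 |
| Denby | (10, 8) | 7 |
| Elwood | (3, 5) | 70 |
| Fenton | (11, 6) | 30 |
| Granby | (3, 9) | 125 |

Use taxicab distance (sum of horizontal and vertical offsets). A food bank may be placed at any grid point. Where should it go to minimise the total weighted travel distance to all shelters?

(3, 8)

Manhattan distance separates: Σwᵢ(|x−xᵢ|+|y−yᵢ|) = Σwᵢ|x−xᵢ| + Σwᵢ|y−yᵢ|, so x and y are optimised independently as 1-D weighted medians.
Total weight W = 304; half = 152.
x-coordinate, sorted with cumulative weight:
  x=3 (Ashton, w=7) cum 7
  x=3 (Elwood, w=70) cum 77
  x=3 (Granby, w=125) cum 202  ← median
  x=5 (Calder, w=40) cum 242
  x=10 (Denby, w=7) cum 249
  x=11 (Brookfield, w=25) cum 274
  x=11 (Fenton, w=30) cum 304
⇒ x* = 3
y-coordinate, sorted with cumulative weight:
  y=0 (Calder, w=40) cum 40
  y=5 (Elwood, w=70) cum 110
  y=6 (Ashton, w=7) cum 117
  y=6 (Fenton, w=30) cum 147
  y=8 (Denby, w=7) cum 154  ← median
  y=9 (Granby, w=125) cum 279
  y=11 (Brookfield, w=25) cum 304
⇒ y* = 8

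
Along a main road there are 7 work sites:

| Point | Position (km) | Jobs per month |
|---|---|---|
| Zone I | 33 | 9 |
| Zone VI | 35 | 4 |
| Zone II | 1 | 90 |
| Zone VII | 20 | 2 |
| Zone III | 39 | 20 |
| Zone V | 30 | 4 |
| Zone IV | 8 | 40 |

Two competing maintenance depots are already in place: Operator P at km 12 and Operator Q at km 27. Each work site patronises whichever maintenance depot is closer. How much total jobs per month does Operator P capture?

130

The indifferent point is the midpoint (12+27)/2 = 19.5; work sites left of it (closer to Operator P at 12) go to Operator P, those right go to Operator Q.
  Zone II at 1 (w=90) → Operator P
  Zone IV at 8 (w=40) → Operator P
  Zone VII at 20 (w=2) → Operator Q
  Zone V at 30 (w=4) → Operator Q
  Zone I at 33 (w=9) → Operator Q
  Zone VI at 35 (w=4) → Operator Q
  Zone III at 39 (w=20) → Operator Q
Operator P captures 130; Operator Q captures 39.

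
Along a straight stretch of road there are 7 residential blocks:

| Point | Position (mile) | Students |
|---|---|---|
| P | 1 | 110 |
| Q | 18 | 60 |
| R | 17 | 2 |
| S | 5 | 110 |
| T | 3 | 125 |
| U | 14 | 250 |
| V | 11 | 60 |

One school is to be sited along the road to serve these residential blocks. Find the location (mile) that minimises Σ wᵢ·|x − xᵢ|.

x = 11

For a sum of weighted absolute distances on a line, the optimum is the weighted median (not the mean). Total weight W = 717; half-weight = 358.5.
Sort by position and accumulate weight:
  mile 1 (P, w=110) → cum 110
  mile 3 (T, w=125) → cum 235
  mile 5 (S, w=110) → cum 345
  mile 11 (V, w=60) → cum 405  ≥ 358.5 → median here
  mile 14 (U, w=250) → cum 655
  mile 17 (R, w=2) → cum 657
  mile 18 (Q, w=60) → cum 717
Optimal location: mile 11.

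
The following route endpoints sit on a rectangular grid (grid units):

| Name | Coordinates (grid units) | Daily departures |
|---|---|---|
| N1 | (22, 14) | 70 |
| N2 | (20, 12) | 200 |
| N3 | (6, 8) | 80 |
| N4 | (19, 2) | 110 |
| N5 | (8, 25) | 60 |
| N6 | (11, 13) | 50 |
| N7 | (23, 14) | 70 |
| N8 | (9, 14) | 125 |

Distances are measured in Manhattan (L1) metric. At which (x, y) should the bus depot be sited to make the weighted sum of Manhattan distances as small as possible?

Manhattan distance separates: Σwᵢ(|x−xᵢ|+|y−yᵢ|) = Σwᵢ|x−xᵢ| + Σwᵢ|y−yᵢ|, so x and y are optimised independently as 1-D weighted medians.
Total weight W = 765; half = 382.5.
x-coordinate, sorted with cumulative weight:
  x=6 (N3, w=80) cum 80
  x=8 (N5, w=60) cum 140
  x=9 (N8, w=125) cum 265
  x=11 (N6, w=50) cum 315
  x=19 (N4, w=110) cum 425  ← median
  x=20 (N2, w=200) cum 625
  x=22 (N1, w=70) cum 695
  x=23 (N7, w=70) cum 765
⇒ x* = 19
y-coordinate, sorted with cumulative weight:
  y=2 (N4, w=110) cum 110
  y=8 (N3, w=80) cum 190
  y=12 (N2, w=200) cum 390  ← median
  y=13 (N6, w=50) cum 440
  y=14 (N1, w=70) cum 510
  y=14 (N7, w=70) cum 580
  y=14 (N8, w=125) cum 705
  y=25 (N5, w=60) cum 765
⇒ y* = 12

(19, 12)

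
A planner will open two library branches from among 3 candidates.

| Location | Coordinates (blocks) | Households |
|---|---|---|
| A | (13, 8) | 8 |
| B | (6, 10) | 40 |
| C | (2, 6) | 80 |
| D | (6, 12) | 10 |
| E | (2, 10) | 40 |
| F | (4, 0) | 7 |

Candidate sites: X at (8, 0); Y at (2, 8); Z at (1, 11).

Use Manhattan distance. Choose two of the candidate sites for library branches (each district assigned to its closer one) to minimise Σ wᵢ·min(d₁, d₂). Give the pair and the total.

Evaluate every pair (each demand assigned to the nearer of the two):
  {X, Y}: total = 676
  {Y, Z}: total = 698
  {X, Z}: total = 992
Best pair: {X, Y} with total 676.

{X, Y}, total 676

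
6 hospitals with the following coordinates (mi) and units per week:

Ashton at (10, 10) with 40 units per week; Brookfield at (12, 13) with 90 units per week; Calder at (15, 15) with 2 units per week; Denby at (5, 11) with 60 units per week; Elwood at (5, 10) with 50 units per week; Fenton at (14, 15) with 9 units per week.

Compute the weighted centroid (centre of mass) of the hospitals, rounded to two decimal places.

(8.71, 11.53)

The minimiser of Σwᵢ‖p−pᵢ‖² is the weighted centroid p* = (Σwᵢpᵢ)/(Σwᵢ).
Σwᵢ = 251.
Σwᵢxᵢ = 40·10 + 90·12 + 2·15 + 60·5 + 50·5 + 9·14 = 2186.
Σwᵢyᵢ = 40·10 + 90·13 + 2·15 + 60·11 + 50·10 + 9·15 = 2895.
x* = 2186/251 = 8.71, y* = 2895/251 = 11.53.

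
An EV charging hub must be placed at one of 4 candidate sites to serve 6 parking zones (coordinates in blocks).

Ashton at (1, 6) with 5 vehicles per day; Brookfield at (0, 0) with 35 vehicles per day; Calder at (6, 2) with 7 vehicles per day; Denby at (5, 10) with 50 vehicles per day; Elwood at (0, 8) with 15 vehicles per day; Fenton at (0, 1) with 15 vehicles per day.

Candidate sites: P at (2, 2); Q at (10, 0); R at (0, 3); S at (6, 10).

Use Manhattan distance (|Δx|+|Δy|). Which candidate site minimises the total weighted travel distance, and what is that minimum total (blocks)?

R, total 879 blocks

Total weighted distance at each candidate:
  P (2, 2): total = 908
  Q (10, 0): total = 1652
  R (0, 3): total = 879
  S (6, 10): total = 1056
Minimum is at R with total 879 blocks.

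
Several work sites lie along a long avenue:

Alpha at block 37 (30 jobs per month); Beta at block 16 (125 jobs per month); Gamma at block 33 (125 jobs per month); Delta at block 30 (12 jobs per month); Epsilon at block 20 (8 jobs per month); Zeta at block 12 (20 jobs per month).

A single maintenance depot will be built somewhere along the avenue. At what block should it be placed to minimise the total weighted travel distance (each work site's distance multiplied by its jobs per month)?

For a sum of weighted absolute distances on a line, the optimum is the weighted median (not the mean). Total weight W = 320; half-weight = 160.
Sort by position and accumulate weight:
  block 12 (Zeta, w=20) → cum 20
  block 16 (Beta, w=125) → cum 145
  block 20 (Epsilon, w=8) → cum 153
  block 30 (Delta, w=12) → cum 165  ≥ 160 → median here
  block 33 (Gamma, w=125) → cum 290
  block 37 (Alpha, w=30) → cum 320
Optimal location: block 30.

x = 30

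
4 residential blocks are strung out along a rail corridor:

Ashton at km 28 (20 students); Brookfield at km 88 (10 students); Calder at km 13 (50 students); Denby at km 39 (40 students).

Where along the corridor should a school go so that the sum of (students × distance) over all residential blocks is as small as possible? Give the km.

x = 28

For a sum of weighted absolute distances on a line, the optimum is the weighted median (not the mean). Total weight W = 120; half-weight = 60.
Sort by position and accumulate weight:
  km 13 (Calder, w=50) → cum 50
  km 28 (Ashton, w=20) → cum 70  ≥ 60 → median here
  km 39 (Denby, w=40) → cum 110
  km 88 (Brookfield, w=10) → cum 120
Optimal location: km 28.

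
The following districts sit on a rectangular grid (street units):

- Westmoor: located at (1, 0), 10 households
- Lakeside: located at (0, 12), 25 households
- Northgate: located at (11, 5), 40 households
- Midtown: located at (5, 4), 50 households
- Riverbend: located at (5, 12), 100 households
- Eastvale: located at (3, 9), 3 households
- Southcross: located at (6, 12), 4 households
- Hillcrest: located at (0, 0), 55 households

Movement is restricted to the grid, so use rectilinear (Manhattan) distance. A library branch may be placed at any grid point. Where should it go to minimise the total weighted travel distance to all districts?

(5, 5)

Manhattan distance separates: Σwᵢ(|x−xᵢ|+|y−yᵢ|) = Σwᵢ|x−xᵢ| + Σwᵢ|y−yᵢ|, so x and y are optimised independently as 1-D weighted medians.
Total weight W = 287; half = 143.5.
x-coordinate, sorted with cumulative weight:
  x=0 (Lakeside, w=25) cum 25
  x=0 (Hillcrest, w=55) cum 80
  x=1 (Westmoor, w=10) cum 90
  x=3 (Eastvale, w=3) cum 93
  x=5 (Midtown, w=50) cum 143
  x=5 (Riverbend, w=100) cum 243  ← median
  x=6 (Southcross, w=4) cum 247
  x=11 (Northgate, w=40) cum 287
⇒ x* = 5
y-coordinate, sorted with cumulative weight:
  y=0 (Westmoor, w=10) cum 10
  y=0 (Hillcrest, w=55) cum 65
  y=4 (Midtown, w=50) cum 115
  y=5 (Northgate, w=40) cum 155  ← median
  y=9 (Eastvale, w=3) cum 158
  y=12 (Lakeside, w=25) cum 183
  y=12 (Riverbend, w=100) cum 283
  y=12 (Southcross, w=4) cum 287
⇒ y* = 5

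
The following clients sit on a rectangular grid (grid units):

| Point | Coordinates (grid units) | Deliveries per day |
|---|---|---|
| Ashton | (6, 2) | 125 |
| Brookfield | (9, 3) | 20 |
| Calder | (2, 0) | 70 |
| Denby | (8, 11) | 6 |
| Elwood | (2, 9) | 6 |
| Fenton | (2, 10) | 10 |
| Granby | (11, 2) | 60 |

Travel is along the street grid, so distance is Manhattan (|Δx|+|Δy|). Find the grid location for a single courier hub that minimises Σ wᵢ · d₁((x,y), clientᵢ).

Manhattan distance separates: Σwᵢ(|x−xᵢ|+|y−yᵢ|) = Σwᵢ|x−xᵢ| + Σwᵢ|y−yᵢ|, so x and y are optimised independently as 1-D weighted medians.
Total weight W = 297; half = 148.5.
x-coordinate, sorted with cumulative weight:
  x=2 (Calder, w=70) cum 70
  x=2 (Elwood, w=6) cum 76
  x=2 (Fenton, w=10) cum 86
  x=6 (Ashton, w=125) cum 211  ← median
  x=8 (Denby, w=6) cum 217
  x=9 (Brookfield, w=20) cum 237
  x=11 (Granby, w=60) cum 297
⇒ x* = 6
y-coordinate, sorted with cumulative weight:
  y=0 (Calder, w=70) cum 70
  y=2 (Ashton, w=125) cum 195  ← median
  y=2 (Granby, w=60) cum 255
  y=3 (Brookfield, w=20) cum 275
  y=9 (Elwood, w=6) cum 281
  y=10 (Fenton, w=10) cum 291
  y=11 (Denby, w=6) cum 297
⇒ y* = 2

(6, 2)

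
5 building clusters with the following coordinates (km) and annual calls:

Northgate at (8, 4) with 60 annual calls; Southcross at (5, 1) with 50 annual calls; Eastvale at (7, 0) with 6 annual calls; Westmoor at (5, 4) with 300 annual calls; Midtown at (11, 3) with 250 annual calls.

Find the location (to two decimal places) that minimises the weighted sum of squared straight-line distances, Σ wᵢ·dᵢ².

The minimiser of Σwᵢ‖p−pᵢ‖² is the weighted centroid p* = (Σwᵢpᵢ)/(Σwᵢ).
Σwᵢ = 666.
Σwᵢxᵢ = 60·8 + 50·5 + 6·7 + 300·5 + 250·11 = 5022.
Σwᵢyᵢ = 60·4 + 50·1 + 6·0 + 300·4 + 250·3 = 2240.
x* = 5022/666 = 7.54, y* = 2240/666 = 3.36.

(7.54, 3.36)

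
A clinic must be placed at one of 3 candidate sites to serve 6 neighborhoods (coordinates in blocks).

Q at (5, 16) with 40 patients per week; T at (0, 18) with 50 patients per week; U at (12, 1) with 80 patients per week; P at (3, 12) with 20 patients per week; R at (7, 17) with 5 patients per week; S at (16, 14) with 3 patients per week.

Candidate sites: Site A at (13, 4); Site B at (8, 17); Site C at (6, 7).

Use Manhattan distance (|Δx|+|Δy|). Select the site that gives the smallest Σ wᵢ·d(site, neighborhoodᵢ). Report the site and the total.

Site B, total 2448 blocks

Total weighted distance at each candidate:
  Site A (13, 4): total = 2964
  Site B (8, 17): total = 2448
  Site C (6, 7): total = 2476
Minimum is at Site B with total 2448 blocks.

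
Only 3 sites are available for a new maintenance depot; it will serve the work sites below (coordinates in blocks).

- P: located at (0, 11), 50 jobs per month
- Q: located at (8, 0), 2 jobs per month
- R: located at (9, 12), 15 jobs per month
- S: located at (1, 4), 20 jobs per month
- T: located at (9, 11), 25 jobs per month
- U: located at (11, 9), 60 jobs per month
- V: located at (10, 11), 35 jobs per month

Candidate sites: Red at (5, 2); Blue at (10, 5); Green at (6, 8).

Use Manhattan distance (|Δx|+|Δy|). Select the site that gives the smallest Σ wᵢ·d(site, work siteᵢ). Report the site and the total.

Total weighted distance at each candidate:
  Red (5, 2): total = 2635
  Blue (10, 5): total = 1819
  Green (6, 8): total = 1510
Minimum is at Green with total 1510 blocks.

Green, total 1510 blocks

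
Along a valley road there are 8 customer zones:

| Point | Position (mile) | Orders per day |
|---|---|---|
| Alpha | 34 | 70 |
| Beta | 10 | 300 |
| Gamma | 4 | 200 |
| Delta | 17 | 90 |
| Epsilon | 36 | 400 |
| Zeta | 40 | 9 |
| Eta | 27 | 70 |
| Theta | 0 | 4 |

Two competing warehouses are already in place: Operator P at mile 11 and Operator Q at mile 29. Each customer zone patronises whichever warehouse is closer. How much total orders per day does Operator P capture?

The indifferent point is the midpoint (11+29)/2 = 20; customer zones left of it (closer to Operator P at 11) go to Operator P, those right go to Operator Q.
  Theta at 0 (w=4) → Operator P
  Gamma at 4 (w=200) → Operator P
  Beta at 10 (w=300) → Operator P
  Delta at 17 (w=90) → Operator P
  Eta at 27 (w=70) → Operator Q
  Alpha at 34 (w=70) → Operator Q
  Epsilon at 36 (w=400) → Operator Q
  Zeta at 40 (w=9) → Operator Q
Operator P captures 594; Operator Q captures 549.

594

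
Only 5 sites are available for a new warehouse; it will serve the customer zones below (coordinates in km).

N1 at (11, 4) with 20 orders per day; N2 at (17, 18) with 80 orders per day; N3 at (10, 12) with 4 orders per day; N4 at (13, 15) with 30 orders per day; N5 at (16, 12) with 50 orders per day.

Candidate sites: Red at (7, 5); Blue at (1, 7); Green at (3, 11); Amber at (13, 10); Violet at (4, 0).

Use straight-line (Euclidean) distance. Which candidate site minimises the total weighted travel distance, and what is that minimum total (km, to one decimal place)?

Amber, total 1186.7 km

Total weighted distance at each candidate:
  Red (7, 5): total = 2345.0
  Blue (1, 7): total = 3026.5
  Green (3, 11): total = 2468.1
  Amber (13, 10): total = 1186.7
  Violet (4, 0): total = 3364.5
Minimum is at Amber with total 1186.7 km.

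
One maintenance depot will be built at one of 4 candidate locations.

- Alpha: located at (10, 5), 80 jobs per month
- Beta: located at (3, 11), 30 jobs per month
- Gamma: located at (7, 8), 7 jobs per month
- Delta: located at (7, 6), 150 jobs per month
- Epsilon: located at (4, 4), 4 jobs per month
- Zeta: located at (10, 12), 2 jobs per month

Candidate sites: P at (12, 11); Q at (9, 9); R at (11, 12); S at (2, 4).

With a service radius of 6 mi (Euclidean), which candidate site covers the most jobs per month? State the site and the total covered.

Q, covering 239

Coverage radius r = 6 mi; a point is covered iff (Δx)²+(Δy)² ≤ 6² = 36.
  P (12, 11): covers {Gamma, Zeta} → 9
  Q (9, 9): covers {Alpha, Gamma, Delta, Zeta} → 239
  R (11, 12): covers {Gamma, Zeta} → 9
  S (2, 4): covers {Delta, Epsilon} → 154
Maximum coverage at Q: 239 jobs per month.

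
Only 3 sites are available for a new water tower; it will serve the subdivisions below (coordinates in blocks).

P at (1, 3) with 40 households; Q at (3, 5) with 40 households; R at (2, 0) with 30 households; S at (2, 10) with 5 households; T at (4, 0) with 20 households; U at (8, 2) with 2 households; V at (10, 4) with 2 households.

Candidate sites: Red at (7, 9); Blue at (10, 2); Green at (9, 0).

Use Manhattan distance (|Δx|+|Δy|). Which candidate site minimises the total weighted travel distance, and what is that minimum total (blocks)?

Total weighted distance at each candidate:
  Red (7, 9): total = 1522
  Blue (10, 2): total = 1348
  Green (9, 0): total = 1291
Minimum is at Green with total 1291 blocks.

Green, total 1291 blocks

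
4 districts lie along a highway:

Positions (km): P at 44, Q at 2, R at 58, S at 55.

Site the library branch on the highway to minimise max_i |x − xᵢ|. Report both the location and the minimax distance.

location 30, max distance 28

The 1-center on a line is the midpoint of the two extreme points: leftmost at 2, rightmost at 58.
Optimal location = (2 + 58)/2 = 30; maximum distance = (58 − 2)/2 = 28.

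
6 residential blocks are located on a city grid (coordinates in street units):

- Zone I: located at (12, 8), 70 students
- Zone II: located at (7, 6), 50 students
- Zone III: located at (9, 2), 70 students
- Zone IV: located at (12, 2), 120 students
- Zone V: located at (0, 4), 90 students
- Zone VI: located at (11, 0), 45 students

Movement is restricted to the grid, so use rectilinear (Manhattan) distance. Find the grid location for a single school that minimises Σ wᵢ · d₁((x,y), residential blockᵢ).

(11, 2)

Manhattan distance separates: Σwᵢ(|x−xᵢ|+|y−yᵢ|) = Σwᵢ|x−xᵢ| + Σwᵢ|y−yᵢ|, so x and y are optimised independently as 1-D weighted medians.
Total weight W = 445; half = 222.5.
x-coordinate, sorted with cumulative weight:
  x=0 (Zone V, w=90) cum 90
  x=7 (Zone II, w=50) cum 140
  x=9 (Zone III, w=70) cum 210
  x=11 (Zone VI, w=45) cum 255  ← median
  x=12 (Zone I, w=70) cum 325
  x=12 (Zone IV, w=120) cum 445
⇒ x* = 11
y-coordinate, sorted with cumulative weight:
  y=0 (Zone VI, w=45) cum 45
  y=2 (Zone III, w=70) cum 115
  y=2 (Zone IV, w=120) cum 235  ← median
  y=4 (Zone V, w=90) cum 325
  y=6 (Zone II, w=50) cum 375
  y=8 (Zone I, w=70) cum 445
⇒ y* = 2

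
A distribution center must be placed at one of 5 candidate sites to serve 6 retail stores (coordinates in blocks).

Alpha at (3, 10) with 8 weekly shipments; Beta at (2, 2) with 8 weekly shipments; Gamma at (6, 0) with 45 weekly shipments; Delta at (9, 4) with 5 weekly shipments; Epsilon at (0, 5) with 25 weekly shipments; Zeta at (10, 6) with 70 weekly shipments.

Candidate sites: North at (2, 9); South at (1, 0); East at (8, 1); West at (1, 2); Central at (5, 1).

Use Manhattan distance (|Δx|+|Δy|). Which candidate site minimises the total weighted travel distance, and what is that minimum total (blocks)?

East, total 1113 blocks

Total weighted distance at each candidate:
  North (2, 9): total = 1637
  South (1, 0): total = 1605
  East (8, 1): total = 1113
  West (1, 2): total = 1463
  Central (5, 1): total = 1170
Minimum is at East with total 1113 blocks.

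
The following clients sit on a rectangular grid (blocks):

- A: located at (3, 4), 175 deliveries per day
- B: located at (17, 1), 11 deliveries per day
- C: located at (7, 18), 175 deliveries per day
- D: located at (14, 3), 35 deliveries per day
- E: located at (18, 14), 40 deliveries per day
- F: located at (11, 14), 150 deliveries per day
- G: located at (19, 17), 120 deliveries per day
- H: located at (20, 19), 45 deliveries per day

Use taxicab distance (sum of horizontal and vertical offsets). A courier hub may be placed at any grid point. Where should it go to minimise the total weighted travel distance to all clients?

Manhattan distance separates: Σwᵢ(|x−xᵢ|+|y−yᵢ|) = Σwᵢ|x−xᵢ| + Σwᵢ|y−yᵢ|, so x and y are optimised independently as 1-D weighted medians.
Total weight W = 751; half = 375.5.
x-coordinate, sorted with cumulative weight:
  x=3 (A, w=175) cum 175
  x=7 (C, w=175) cum 350
  x=11 (F, w=150) cum 500  ← median
  x=14 (D, w=35) cum 535
  x=17 (B, w=11) cum 546
  x=18 (E, w=40) cum 586
  x=19 (G, w=120) cum 706
  x=20 (H, w=45) cum 751
⇒ x* = 11
y-coordinate, sorted with cumulative weight:
  y=1 (B, w=11) cum 11
  y=3 (D, w=35) cum 46
  y=4 (A, w=175) cum 221
  y=14 (E, w=40) cum 261
  y=14 (F, w=150) cum 411  ← median
  y=17 (G, w=120) cum 531
  y=18 (C, w=175) cum 706
  y=19 (H, w=45) cum 751
⇒ y* = 14

(11, 14)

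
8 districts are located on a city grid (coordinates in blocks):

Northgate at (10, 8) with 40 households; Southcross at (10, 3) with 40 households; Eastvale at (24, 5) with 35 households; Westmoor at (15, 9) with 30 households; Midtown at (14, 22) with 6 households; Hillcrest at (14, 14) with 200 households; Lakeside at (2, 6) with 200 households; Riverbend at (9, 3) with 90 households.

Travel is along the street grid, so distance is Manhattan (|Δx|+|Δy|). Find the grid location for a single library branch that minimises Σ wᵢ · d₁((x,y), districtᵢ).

(10, 6)

Manhattan distance separates: Σwᵢ(|x−xᵢ|+|y−yᵢ|) = Σwᵢ|x−xᵢ| + Σwᵢ|y−yᵢ|, so x and y are optimised independently as 1-D weighted medians.
Total weight W = 641; half = 320.5.
x-coordinate, sorted with cumulative weight:
  x=2 (Lakeside, w=200) cum 200
  x=9 (Riverbend, w=90) cum 290
  x=10 (Northgate, w=40) cum 330  ← median
  x=10 (Southcross, w=40) cum 370
  x=14 (Midtown, w=6) cum 376
  x=14 (Hillcrest, w=200) cum 576
  x=15 (Westmoor, w=30) cum 606
  x=24 (Eastvale, w=35) cum 641
⇒ x* = 10
y-coordinate, sorted with cumulative weight:
  y=3 (Southcross, w=40) cum 40
  y=3 (Riverbend, w=90) cum 130
  y=5 (Eastvale, w=35) cum 165
  y=6 (Lakeside, w=200) cum 365  ← median
  y=8 (Northgate, w=40) cum 405
  y=9 (Westmoor, w=30) cum 435
  y=14 (Hillcrest, w=200) cum 635
  y=22 (Midtown, w=6) cum 641
⇒ y* = 6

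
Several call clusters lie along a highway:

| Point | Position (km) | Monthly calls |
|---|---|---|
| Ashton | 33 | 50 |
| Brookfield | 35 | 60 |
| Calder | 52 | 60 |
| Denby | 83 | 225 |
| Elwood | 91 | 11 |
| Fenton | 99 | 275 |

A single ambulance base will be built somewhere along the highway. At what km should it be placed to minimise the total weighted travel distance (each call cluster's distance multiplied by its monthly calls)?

x = 83

For a sum of weighted absolute distances on a line, the optimum is the weighted median (not the mean). Total weight W = 681; half-weight = 340.5.
Sort by position and accumulate weight:
  km 33 (Ashton, w=50) → cum 50
  km 35 (Brookfield, w=60) → cum 110
  km 52 (Calder, w=60) → cum 170
  km 83 (Denby, w=225) → cum 395  ≥ 340.5 → median here
  km 91 (Elwood, w=11) → cum 406
  km 99 (Fenton, w=275) → cum 681
Optimal location: km 83.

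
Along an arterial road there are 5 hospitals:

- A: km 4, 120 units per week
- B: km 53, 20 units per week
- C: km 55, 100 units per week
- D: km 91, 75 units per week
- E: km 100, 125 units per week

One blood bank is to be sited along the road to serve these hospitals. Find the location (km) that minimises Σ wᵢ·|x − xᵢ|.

x = 55

For a sum of weighted absolute distances on a line, the optimum is the weighted median (not the mean). Total weight W = 440; half-weight = 220.
Sort by position and accumulate weight:
  km 4 (A, w=120) → cum 120
  km 53 (B, w=20) → cum 140
  km 55 (C, w=100) → cum 240  ≥ 220 → median here
  km 91 (D, w=75) → cum 315
  km 100 (E, w=125) → cum 440
Optimal location: km 55.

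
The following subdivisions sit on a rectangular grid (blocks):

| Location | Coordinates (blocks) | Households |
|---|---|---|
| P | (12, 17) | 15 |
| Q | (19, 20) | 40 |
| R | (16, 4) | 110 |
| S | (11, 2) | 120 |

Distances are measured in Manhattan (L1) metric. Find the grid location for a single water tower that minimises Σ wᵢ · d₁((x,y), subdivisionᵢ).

Manhattan distance separates: Σwᵢ(|x−xᵢ|+|y−yᵢ|) = Σwᵢ|x−xᵢ| + Σwᵢ|y−yᵢ|, so x and y are optimised independently as 1-D weighted medians.
Total weight W = 285; half = 142.5.
x-coordinate, sorted with cumulative weight:
  x=11 (S, w=120) cum 120
  x=12 (P, w=15) cum 135
  x=16 (R, w=110) cum 245  ← median
  x=19 (Q, w=40) cum 285
⇒ x* = 16
y-coordinate, sorted with cumulative weight:
  y=2 (S, w=120) cum 120
  y=4 (R, w=110) cum 230  ← median
  y=17 (P, w=15) cum 245
  y=20 (Q, w=40) cum 285
⇒ y* = 4

(16, 4)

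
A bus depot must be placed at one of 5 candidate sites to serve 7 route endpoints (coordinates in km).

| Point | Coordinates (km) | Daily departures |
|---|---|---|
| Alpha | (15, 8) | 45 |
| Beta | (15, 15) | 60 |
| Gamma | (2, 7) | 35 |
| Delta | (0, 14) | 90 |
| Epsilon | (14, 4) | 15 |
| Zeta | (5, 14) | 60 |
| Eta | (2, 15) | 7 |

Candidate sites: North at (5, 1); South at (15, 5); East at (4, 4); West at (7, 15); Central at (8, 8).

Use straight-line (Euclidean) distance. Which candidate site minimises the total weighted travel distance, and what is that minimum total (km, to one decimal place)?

West, total 2289.7 km

Total weighted distance at each candidate:
  North (5, 1): total = 4092.4
  South (15, 5): total = 3712.9
  East (4, 4): total = 3386.9
  West (7, 15): total = 2289.7
  Central (8, 8): total = 2597.1
Minimum is at West with total 2289.7 km.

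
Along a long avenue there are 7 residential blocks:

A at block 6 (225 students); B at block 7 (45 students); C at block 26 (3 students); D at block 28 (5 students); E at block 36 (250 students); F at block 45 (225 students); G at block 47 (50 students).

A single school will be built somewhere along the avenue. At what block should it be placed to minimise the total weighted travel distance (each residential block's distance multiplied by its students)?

For a sum of weighted absolute distances on a line, the optimum is the weighted median (not the mean). Total weight W = 803; half-weight = 401.5.
Sort by position and accumulate weight:
  block 6 (A, w=225) → cum 225
  block 7 (B, w=45) → cum 270
  block 26 (C, w=3) → cum 273
  block 28 (D, w=5) → cum 278
  block 36 (E, w=250) → cum 528  ≥ 401.5 → median here
  block 45 (F, w=225) → cum 753
  block 47 (G, w=50) → cum 803
Optimal location: block 36.

x = 36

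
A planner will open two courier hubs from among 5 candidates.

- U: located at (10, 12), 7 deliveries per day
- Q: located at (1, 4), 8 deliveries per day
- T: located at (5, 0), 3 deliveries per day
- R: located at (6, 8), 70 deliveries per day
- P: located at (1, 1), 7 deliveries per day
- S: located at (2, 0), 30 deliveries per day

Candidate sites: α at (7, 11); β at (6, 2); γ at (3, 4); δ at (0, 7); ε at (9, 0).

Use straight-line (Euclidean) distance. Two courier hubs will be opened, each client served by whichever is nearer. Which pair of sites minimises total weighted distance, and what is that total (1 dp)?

Evaluate every pair (each demand assigned to the nearer of the two):
  {α, γ}: total = 421.8
  {α, β}: total = 463.1
  {α, δ}: total = 555.6
  {α, ε}: total = 593.5
  {β, γ}: total = 596.1
  {γ, ε}: total = 601.3
  {γ, δ}: total = 602.8
  {β, δ}: total = 697.3
  {β, ε}: total = 715.0
  {δ, ε}: total = 793.9
Best pair: {α, γ} with total 421.8.

{α, γ}, total 421.8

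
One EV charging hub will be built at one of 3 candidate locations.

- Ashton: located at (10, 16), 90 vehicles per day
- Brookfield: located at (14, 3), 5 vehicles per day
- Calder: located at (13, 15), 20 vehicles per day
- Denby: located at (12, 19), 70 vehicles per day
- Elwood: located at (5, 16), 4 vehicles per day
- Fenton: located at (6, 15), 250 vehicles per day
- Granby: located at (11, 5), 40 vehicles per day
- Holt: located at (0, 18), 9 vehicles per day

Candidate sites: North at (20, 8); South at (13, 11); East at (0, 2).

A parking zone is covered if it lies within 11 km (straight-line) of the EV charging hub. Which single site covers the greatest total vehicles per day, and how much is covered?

Coverage radius r = 11 km; a point is covered iff (Δx)²+(Δy)² ≤ 11² = 121.
  North (20, 8): covers {Brookfield, Calder, Granby} → 65
  South (13, 11): covers {Ashton, Brookfield, Calder, Denby, Elwood, Fenton, Granby} → 479
  East (0, 2): covers {none} → 0
Maximum coverage at South: 479 vehicles per day.

South, covering 479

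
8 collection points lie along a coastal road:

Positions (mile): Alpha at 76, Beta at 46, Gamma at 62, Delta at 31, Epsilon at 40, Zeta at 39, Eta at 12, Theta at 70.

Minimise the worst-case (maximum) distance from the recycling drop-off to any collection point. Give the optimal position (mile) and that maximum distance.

location 44, max distance 32

The 1-center on a line is the midpoint of the two extreme points: leftmost at 12, rightmost at 76.
Optimal location = (12 + 76)/2 = 44; maximum distance = (76 − 12)/2 = 32.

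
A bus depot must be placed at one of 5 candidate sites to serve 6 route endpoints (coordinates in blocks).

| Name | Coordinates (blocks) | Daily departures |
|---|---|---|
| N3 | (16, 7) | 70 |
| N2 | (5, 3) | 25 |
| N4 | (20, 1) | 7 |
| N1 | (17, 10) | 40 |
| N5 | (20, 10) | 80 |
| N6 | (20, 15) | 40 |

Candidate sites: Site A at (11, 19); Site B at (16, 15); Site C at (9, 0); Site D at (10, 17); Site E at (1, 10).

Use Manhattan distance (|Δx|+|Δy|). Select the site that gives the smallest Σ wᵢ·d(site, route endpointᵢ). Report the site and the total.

Total weighted distance at each candidate:
  Site A (11, 19): total = 4489
  Site B (16, 15): total = 2381
  Site C (9, 0): total = 4679
  Site D (10, 17): total = 4177
  Site E (1, 10): total = 4851
Minimum is at Site B with total 2381 blocks.

Site B, total 2381 blocks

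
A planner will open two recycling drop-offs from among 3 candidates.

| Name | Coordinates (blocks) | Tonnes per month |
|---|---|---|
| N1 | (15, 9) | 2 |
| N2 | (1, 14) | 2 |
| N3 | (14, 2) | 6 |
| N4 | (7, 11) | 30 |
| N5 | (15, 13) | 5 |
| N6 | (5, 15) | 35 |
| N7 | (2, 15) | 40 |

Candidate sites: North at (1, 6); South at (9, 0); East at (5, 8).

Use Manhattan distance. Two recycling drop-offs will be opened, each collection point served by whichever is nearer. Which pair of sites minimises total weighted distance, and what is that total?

{South, East}, total 954

Evaluate every pair (each demand assigned to the nearer of the two):
  {South, East}: total = 954
  {North, East}: total = 998
  {North, South}: total = 1368
Best pair: {South, East} with total 954.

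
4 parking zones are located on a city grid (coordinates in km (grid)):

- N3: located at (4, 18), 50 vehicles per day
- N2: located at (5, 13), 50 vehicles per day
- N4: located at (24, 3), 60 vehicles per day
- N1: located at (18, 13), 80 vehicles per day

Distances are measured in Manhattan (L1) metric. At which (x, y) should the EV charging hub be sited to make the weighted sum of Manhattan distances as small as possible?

(18, 13)

Manhattan distance separates: Σwᵢ(|x−xᵢ|+|y−yᵢ|) = Σwᵢ|x−xᵢ| + Σwᵢ|y−yᵢ|, so x and y are optimised independently as 1-D weighted medians.
Total weight W = 240; half = 120.
x-coordinate, sorted with cumulative weight:
  x=4 (N3, w=50) cum 50
  x=5 (N2, w=50) cum 100
  x=18 (N1, w=80) cum 180  ← median
  x=24 (N4, w=60) cum 240
⇒ x* = 18
y-coordinate, sorted with cumulative weight:
  y=3 (N4, w=60) cum 60
  y=13 (N2, w=50) cum 110
  y=13 (N1, w=80) cum 190  ← median
  y=18 (N3, w=50) cum 240
⇒ y* = 13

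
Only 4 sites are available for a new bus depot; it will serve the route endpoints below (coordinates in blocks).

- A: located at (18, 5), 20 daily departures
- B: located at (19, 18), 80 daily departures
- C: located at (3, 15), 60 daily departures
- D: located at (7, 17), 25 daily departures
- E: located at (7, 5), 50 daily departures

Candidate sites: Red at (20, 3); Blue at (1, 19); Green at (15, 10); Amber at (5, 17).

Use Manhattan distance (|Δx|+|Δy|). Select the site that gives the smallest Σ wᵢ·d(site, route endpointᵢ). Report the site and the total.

Amber, total 2690 blocks

Total weighted distance at each candidate:
  Red (20, 3): total = 4525
  Blue (1, 19): total = 3700
  Green (15, 10): total = 3165
  Amber (5, 17): total = 2690
Minimum is at Amber with total 2690 blocks.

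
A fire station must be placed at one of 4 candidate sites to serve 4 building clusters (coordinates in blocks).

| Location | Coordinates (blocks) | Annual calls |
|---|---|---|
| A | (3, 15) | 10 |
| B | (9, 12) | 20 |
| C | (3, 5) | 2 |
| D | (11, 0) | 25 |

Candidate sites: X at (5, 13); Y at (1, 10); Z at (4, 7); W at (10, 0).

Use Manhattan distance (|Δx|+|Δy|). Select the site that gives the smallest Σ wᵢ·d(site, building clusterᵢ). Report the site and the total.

W, total 529 blocks

Total weighted distance at each candidate:
  X (5, 13): total = 635
  Y (1, 10): total = 784
  Z (4, 7): total = 646
  W (10, 0): total = 529
Minimum is at W with total 529 blocks.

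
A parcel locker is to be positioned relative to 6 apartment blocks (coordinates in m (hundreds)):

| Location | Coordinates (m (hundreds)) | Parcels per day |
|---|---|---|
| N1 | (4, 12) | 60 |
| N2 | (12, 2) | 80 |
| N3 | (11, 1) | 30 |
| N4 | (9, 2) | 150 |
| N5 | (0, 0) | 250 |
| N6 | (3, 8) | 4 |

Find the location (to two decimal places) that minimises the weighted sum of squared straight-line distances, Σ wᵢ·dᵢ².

The minimiser of Σwᵢ‖p−pᵢ‖² is the weighted centroid p* = (Σwᵢpᵢ)/(Σwᵢ).
Σwᵢ = 574.
Σwᵢxᵢ = 60·4 + 80·12 + 30·11 + 150·9 + 250·0 + 4·3 = 2892.
Σwᵢyᵢ = 60·12 + 80·2 + 30·1 + 150·2 + 250·0 + 4·8 = 1242.
x* = 2892/574 = 5.04, y* = 1242/574 = 2.16.

(5.04, 2.16)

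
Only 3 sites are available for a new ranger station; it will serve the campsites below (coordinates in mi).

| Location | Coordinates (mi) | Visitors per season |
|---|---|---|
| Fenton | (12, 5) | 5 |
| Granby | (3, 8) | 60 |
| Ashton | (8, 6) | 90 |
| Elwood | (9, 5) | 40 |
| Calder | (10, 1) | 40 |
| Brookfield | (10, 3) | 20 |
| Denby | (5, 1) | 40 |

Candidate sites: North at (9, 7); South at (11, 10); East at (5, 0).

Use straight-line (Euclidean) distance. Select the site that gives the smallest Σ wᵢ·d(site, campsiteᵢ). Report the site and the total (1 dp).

North, total 1204.5 mi

Total weighted distance at each candidate:
  North (9, 7): total = 1204.5
  South (11, 10): total = 2122.0
  East (5, 0): total = 1758.2
Minimum is at North with total 1204.5 mi.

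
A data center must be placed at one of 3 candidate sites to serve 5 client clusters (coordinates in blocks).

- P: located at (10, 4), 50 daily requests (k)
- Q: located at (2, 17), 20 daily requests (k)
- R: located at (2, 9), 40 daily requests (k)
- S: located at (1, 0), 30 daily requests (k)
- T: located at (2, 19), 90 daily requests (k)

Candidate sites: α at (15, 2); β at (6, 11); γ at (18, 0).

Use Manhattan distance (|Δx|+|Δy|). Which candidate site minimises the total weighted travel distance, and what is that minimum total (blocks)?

β, total 2550 blocks

Total weighted distance at each candidate:
  α (15, 2): total = 4890
  β (6, 11): total = 2550
  γ (18, 0): total = 5920
Minimum is at β with total 2550 blocks.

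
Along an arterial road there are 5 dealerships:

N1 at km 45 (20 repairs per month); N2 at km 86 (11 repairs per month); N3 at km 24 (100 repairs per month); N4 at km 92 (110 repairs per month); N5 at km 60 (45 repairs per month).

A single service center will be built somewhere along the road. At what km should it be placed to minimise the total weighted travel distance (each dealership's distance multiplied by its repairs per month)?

x = 60

For a sum of weighted absolute distances on a line, the optimum is the weighted median (not the mean). Total weight W = 286; half-weight = 143.
Sort by position and accumulate weight:
  km 24 (N3, w=100) → cum 100
  km 45 (N1, w=20) → cum 120
  km 60 (N5, w=45) → cum 165  ≥ 143 → median here
  km 86 (N2, w=11) → cum 176
  km 92 (N4, w=110) → cum 286
Optimal location: km 60.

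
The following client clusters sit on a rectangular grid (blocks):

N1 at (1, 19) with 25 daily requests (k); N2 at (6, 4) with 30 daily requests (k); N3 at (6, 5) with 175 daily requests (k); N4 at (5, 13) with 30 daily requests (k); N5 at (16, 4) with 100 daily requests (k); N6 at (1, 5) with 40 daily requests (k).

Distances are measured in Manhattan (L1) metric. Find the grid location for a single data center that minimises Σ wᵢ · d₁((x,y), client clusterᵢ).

(6, 5)

Manhattan distance separates: Σwᵢ(|x−xᵢ|+|y−yᵢ|) = Σwᵢ|x−xᵢ| + Σwᵢ|y−yᵢ|, so x and y are optimised independently as 1-D weighted medians.
Total weight W = 400; half = 200.
x-coordinate, sorted with cumulative weight:
  x=1 (N1, w=25) cum 25
  x=1 (N6, w=40) cum 65
  x=5 (N4, w=30) cum 95
  x=6 (N2, w=30) cum 125
  x=6 (N3, w=175) cum 300  ← median
  x=16 (N5, w=100) cum 400
⇒ x* = 6
y-coordinate, sorted with cumulative weight:
  y=4 (N2, w=30) cum 30
  y=4 (N5, w=100) cum 130
  y=5 (N3, w=175) cum 305  ← median
  y=5 (N6, w=40) cum 345
  y=13 (N4, w=30) cum 375
  y=19 (N1, w=25) cum 400
⇒ y* = 5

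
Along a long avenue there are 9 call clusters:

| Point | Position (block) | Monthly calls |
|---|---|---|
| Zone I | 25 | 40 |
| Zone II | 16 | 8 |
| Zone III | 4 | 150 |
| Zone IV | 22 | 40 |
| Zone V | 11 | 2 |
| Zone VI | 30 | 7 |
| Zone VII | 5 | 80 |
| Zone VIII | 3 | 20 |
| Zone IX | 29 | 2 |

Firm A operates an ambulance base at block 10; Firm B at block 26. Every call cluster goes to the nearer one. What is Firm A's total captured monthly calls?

260

The indifferent point is the midpoint (10+26)/2 = 18; call clusters left of it (closer to Firm A at 10) go to Firm A, those right go to Firm B.
  Zone VIII at 3 (w=20) → Firm A
  Zone III at 4 (w=150) → Firm A
  Zone VII at 5 (w=80) → Firm A
  Zone V at 11 (w=2) → Firm A
  Zone II at 16 (w=8) → Firm A
  Zone IV at 22 (w=40) → Firm B
  Zone I at 25 (w=40) → Firm B
  Zone IX at 29 (w=2) → Firm B
  Zone VI at 30 (w=7) → Firm B
Firm A captures 260; Firm B captures 89.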